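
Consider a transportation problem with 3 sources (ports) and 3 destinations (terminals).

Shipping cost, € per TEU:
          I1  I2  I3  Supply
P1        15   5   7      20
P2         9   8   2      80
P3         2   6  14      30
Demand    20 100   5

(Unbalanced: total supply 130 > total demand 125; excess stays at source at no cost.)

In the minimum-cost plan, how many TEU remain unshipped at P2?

An optimal plan:
  P1 to I2: 20 × €5 = €100
  P2 to I2: 70 × €8 = €560
  P2 to I3: 5 × €2 = €10
  P3 to I1: 20 × €2 = €40
  P3 to I2: 10 × €6 = €60
Total cost = €770.
P2 ships 75 of its 80, leaving 5.

5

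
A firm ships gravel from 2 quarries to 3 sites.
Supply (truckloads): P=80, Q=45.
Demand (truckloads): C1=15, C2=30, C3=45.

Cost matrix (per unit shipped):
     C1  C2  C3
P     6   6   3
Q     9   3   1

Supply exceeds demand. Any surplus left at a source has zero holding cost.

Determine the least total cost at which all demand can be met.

Optimal allocation:
  P→C1: 15 truckloads
  P→C3: 30 truckloads
  Q→C2: 30 truckloads
  Q→C3: 15 truckloads
Total cost = 285.

285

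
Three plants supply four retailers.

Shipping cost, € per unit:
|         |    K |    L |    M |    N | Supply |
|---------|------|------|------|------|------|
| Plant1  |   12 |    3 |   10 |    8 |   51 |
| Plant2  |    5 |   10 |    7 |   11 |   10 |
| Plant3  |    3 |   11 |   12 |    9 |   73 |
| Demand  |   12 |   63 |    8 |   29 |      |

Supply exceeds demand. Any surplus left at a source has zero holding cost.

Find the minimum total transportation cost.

One minimum-cost allocation:
  Plant1→L: 51 × €3 = €153
  Plant2→L: 2 × €10 = €20
  Plant2→M: 8 × €7 = €56
  Plant3→K: 12 × €3 = €36
  Plant3→L: 10 × €11 = €110
  Plant3→N: 29 × €9 = €261
Total = 153 + 20 + 56 + 36 + 110 + 261 = €636.
(Supply check: Plant1 ships 51; Plant2 ships 10; Plant3 ships 51.)

636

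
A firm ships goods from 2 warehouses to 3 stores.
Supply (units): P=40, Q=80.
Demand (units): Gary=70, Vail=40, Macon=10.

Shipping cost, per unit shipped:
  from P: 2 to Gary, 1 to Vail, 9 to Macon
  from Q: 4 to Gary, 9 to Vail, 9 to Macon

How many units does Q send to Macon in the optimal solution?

10

The minimum-cost plan:
  P->Vail: 40 × 1 = 40
  Q->Gary: 70 × 4 = 280
  Q->Macon: 10 × 9 = 90
Total cost = 410.
So Q→Macon carries 10 units.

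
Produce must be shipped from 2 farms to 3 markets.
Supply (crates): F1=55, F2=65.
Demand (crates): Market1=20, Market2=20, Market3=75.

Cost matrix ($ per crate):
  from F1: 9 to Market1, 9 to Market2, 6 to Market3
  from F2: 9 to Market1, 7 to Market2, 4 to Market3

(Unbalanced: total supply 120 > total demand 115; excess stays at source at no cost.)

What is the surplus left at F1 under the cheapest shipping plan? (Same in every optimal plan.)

An optimal plan:
  F1 to Market1: 20 crates
  F1 to Market2: 20 crates
  F1 to Market3: 10 crates
  F2 to Market3: 65 crates
Total cost = $680.
F1 ships 50 of its 55, leaving 5.

5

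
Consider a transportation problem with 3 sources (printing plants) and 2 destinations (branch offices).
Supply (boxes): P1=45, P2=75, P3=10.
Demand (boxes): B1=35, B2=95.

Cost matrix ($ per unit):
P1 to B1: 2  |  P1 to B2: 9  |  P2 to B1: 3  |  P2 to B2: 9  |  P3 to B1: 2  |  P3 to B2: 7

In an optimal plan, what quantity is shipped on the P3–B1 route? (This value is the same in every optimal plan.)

0

The minimum-cost plan:
  P1→B1: 35 × $2 = $70
  P1→B2: 10 × $9 = $90
  P2→B2: 75 × $9 = $675
  P3→B2: 10 × $7 = $70
Total cost = $905.
The route P3→B1 is not used.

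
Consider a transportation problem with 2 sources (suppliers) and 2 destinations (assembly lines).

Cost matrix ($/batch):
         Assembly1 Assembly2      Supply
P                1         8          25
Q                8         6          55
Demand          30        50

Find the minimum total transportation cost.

A cheapest plan:
  P to Assembly1: 25 batches
  Q to Assembly1: 5 batches
  Q to Assembly2: 50 batches
Total cost = $365.

365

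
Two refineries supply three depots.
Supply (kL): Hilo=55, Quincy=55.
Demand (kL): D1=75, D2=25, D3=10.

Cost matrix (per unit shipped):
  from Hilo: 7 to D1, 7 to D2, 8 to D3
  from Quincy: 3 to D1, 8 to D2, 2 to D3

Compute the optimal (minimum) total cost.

Optimal allocation:
  Hilo to D1: 30 × 7 = 210
  Hilo to D2: 25 × 7 = 175
  Quincy to D1: 45 × 3 = 135
  Quincy to D3: 10 × 2 = 20
Total = 210 + 175 + 135 + 20 = 540.

540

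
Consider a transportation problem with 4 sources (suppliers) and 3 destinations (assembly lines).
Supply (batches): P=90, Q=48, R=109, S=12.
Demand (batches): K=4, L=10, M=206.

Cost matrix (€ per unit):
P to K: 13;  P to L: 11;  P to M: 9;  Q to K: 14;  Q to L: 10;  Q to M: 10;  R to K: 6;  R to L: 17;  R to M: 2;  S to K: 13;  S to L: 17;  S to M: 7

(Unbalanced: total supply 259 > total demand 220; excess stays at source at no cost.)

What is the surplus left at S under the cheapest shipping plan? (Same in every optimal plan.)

0

Minimum-cost shipments:
  P–K: 4 batches
  P–M: 85 batches
  Q–L: 10 batches
  R–M: 109 batches
  S–M: 12 batches
Total cost = €1219.
S ships 12 of its 12, leaving 0.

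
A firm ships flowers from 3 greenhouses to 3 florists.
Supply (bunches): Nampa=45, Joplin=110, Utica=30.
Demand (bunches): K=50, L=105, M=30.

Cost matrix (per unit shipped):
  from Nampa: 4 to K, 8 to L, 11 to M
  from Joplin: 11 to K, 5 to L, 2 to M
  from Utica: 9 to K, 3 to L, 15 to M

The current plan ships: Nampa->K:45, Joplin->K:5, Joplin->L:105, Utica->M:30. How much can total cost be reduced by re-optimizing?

450

Current plan cost = 45·4 + 5·11 + 105·5 + 30·15 = 1210.
Optimal plan:
  Nampa to K: 45 × 4 = 180
  Joplin to K: 5 × 11 = 55
  Joplin to L: 75 × 5 = 375
  Joplin to M: 30 × 2 = 60
  Utica to L: 30 × 3 = 90
Optimal cost = 760.
Saving = 1210 − 760 = 450.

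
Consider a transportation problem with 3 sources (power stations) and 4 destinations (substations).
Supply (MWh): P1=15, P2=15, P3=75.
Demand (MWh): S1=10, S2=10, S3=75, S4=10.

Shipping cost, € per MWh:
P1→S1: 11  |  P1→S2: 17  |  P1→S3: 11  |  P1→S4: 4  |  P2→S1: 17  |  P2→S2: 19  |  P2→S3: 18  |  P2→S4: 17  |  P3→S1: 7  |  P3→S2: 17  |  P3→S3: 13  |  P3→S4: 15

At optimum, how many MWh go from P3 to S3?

65

Solving gives:
  P1 to S3: 5 × €11 = €55
  P1 to S4: 10 × €4 = €40
  P2 to S2: 10 × €19 = €190
  P2 to S3: 5 × €18 = €90
  P3 to S1: 10 × €7 = €70
  P3 to S3: 65 × €13 = €845
Total cost = €1290.
So P3→S3 carries 65 MWh.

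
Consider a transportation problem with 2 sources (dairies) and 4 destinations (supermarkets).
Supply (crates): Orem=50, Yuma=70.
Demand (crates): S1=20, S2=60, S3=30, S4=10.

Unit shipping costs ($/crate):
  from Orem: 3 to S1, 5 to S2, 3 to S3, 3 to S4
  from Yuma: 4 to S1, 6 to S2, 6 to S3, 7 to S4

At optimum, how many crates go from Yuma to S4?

0

Solving gives:
  Orem->S2: 10 crates
  Orem->S3: 30 crates
  Orem->S4: 10 crates
  Yuma->S1: 20 crates
  Yuma->S2: 50 crates
Total cost = $550.
The route Yuma→S4 is not used.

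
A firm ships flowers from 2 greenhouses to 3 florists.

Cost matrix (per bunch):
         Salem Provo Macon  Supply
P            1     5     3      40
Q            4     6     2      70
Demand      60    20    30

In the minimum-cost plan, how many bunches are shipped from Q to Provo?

20

Solving gives:
  P->Salem: 40 × 1 = 40
  Q->Salem: 20 × 4 = 80
  Q->Provo: 20 × 6 = 120
  Q->Macon: 30 × 2 = 60
Total cost = 300.
So Q→Provo carries 20 bunches.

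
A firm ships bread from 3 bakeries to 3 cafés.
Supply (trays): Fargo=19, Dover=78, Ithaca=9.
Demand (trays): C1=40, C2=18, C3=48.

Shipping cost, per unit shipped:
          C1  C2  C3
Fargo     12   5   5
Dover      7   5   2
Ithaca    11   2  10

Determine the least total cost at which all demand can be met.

469

A cheapest plan:
  Fargo to C2: 9 × 5 = 45
  Fargo to C3: 10 × 5 = 50
  Dover to C1: 40 × 7 = 280
  Dover to C3: 38 × 2 = 76
  Ithaca to C2: 9 × 2 = 18
Total = 45 + 50 + 280 + 76 + 18 = 469.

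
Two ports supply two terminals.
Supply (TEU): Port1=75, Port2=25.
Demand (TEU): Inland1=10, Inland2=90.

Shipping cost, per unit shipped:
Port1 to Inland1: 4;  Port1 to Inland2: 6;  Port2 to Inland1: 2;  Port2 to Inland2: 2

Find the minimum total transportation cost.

One minimum-cost allocation:
  Port1->Inland1: 10 TEU
  Port1->Inland2: 65 TEU
  Port2->Inland2: 25 TEU
Total cost = 480.

480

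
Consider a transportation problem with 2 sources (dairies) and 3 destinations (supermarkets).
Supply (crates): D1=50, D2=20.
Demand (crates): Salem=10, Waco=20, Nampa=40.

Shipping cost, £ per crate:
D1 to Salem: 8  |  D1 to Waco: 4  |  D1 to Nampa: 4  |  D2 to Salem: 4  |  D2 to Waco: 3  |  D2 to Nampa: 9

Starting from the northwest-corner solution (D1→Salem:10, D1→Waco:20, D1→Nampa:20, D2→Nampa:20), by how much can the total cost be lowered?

Current plan cost = 10·8 + 20·4 + 20·4 + 20·9 = £420.
Optimal plan:
  D1–Waco: 10 crates
  D1–Nampa: 40 crates
  D2–Salem: 10 crates
  D2–Waco: 10 crates
Optimal cost = £270.
Saving = 420 − 270 = £150.

150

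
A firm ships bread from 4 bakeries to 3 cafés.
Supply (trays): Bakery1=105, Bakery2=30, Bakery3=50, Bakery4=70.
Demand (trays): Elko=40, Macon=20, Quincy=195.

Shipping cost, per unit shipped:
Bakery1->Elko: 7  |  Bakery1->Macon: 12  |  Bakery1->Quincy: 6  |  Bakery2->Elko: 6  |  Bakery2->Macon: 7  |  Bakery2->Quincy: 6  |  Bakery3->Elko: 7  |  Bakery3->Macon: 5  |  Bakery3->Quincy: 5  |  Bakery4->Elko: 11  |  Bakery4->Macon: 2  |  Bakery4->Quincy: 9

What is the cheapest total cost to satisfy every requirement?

An optimal shipping plan:
  Bakery1–Elko: 10 × 7 = 70
  Bakery1–Quincy: 95 × 6 = 570
  Bakery2–Elko: 30 × 6 = 180
  Bakery3–Quincy: 50 × 5 = 250
  Bakery4–Macon: 20 × 2 = 40
  Bakery4–Quincy: 50 × 9 = 450
Total = 70 + 570 + 180 + 250 + 40 + 450 = 1560.
(Supply check: Bakery1 ships 105; Bakery2 ships 30; Bakery3 ships 50; Bakery4 ships 70.)

1560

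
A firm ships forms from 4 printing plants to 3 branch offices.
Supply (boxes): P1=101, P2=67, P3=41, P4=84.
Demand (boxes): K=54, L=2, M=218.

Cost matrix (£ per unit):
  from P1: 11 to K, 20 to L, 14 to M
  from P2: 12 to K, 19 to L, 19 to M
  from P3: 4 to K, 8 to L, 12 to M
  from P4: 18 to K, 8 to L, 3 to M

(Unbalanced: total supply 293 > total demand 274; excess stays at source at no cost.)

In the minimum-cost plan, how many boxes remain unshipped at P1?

An optimal plan:
  P1->M: 101 boxes
  P2->K: 15 boxes
  P2->M: 33 boxes
  P3->K: 39 boxes
  P3->L: 2 boxes
  P4->M: 84 boxes
Total cost = £2645.
P1 ships 101 of its 101, leaving 0.

0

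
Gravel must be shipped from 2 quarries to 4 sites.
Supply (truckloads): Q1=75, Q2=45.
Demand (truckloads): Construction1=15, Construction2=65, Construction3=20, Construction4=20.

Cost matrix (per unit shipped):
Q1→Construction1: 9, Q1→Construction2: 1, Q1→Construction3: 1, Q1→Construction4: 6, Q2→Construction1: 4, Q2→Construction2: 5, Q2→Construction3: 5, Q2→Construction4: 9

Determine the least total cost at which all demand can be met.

One minimum-cost allocation:
  Q1–Construction2: 55 × 1 = 55
  Q1–Construction3: 20 × 1 = 20
  Q2–Construction1: 15 × 4 = 60
  Q2–Construction2: 10 × 5 = 50
  Q2–Construction4: 20 × 9 = 180
Total = 55 + 20 + 60 + 50 + 180 = 365.

365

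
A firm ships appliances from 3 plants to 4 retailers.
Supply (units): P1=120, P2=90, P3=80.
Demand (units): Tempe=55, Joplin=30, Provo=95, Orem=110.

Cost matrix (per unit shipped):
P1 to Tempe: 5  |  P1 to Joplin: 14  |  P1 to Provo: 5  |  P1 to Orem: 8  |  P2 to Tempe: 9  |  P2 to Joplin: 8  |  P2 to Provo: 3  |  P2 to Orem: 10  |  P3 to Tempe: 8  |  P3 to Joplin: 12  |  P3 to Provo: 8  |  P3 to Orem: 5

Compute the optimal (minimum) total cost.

1510

A cheapest plan:
  P1–Tempe: 55 units
  P1–Provo: 35 units
  P1–Orem: 30 units
  P2–Joplin: 30 units
  P2–Provo: 60 units
  P3–Orem: 80 units
Total cost = 1510.
(Supply check: P1 ships 120; P2 ships 90; P3 ships 80.)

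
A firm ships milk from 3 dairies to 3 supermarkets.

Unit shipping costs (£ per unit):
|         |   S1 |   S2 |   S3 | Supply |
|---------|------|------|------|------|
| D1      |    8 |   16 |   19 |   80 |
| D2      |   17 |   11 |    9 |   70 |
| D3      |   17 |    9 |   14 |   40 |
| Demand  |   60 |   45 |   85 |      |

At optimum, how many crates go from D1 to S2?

The minimum-cost plan:
  D1 to S1: 60 × £8 = £480
  D1 to S2: 5 × £16 = £80
  D1 to S3: 15 × £19 = £285
  D2 to S3: 70 × £9 = £630
  D3 to S2: 40 × £9 = £360
Total cost = £1835.
So D1→S2 carries 5 crates.

5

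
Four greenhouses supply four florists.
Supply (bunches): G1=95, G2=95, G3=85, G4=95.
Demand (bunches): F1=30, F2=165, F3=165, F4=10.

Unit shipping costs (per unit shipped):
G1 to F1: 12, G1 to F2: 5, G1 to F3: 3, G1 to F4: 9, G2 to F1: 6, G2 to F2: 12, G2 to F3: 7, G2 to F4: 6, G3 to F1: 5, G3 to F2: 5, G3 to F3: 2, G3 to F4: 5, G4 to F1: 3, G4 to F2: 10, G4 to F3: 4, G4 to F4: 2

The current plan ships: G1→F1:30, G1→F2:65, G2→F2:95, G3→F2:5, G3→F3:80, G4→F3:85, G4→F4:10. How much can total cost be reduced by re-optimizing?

520

Current plan cost = 30·12 + 65·5 + 95·12 + 5·5 + 80·2 + 85·4 + 10·2 = 2370.
Optimal plan:
  G1->F2: 95 × 5 = 475
  G2->F1: 30 × 6 = 180
  G2->F3: 65 × 7 = 455
  G3->F2: 70 × 5 = 350
  G3->F3: 15 × 2 = 30
  G4->F3: 85 × 4 = 340
  G4->F4: 10 × 2 = 20
Optimal cost = 1850.
Saving = 2370 − 1850 = 520.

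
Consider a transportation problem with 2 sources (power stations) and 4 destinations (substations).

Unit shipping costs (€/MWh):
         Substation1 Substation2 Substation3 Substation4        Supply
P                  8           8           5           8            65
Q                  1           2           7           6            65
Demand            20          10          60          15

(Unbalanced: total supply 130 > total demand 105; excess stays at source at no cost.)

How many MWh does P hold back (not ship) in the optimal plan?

5

Minimum-cost shipments:
  P–Substation3: 60 × €5 = €300
  Q–Substation1: 20 × €1 = €20
  Q–Substation2: 10 × €2 = €20
  Q–Substation4: 15 × €6 = €90
Total cost = €430.
P ships 60 of its 65, leaving 5.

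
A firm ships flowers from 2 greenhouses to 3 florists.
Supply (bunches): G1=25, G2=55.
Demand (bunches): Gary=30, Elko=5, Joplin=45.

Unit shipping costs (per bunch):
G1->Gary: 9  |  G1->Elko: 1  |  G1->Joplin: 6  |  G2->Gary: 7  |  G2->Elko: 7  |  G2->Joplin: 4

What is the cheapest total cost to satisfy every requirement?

Optimal allocation:
  G1 to Gary: 20 × 9 = 180
  G1 to Elko: 5 × 1 = 5
  G2 to Gary: 10 × 7 = 70
  G2 to Joplin: 45 × 4 = 180
Total = 180 + 5 + 70 + 180 = 435.
(Supply check: G1 ships 25; G2 ships 55.)

435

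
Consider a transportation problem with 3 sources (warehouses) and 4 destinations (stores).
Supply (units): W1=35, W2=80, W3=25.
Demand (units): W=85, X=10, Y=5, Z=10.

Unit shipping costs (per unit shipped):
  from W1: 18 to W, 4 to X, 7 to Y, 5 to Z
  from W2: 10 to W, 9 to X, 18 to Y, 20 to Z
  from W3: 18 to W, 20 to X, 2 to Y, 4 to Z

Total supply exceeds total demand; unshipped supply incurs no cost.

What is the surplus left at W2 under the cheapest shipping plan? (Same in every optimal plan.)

0

Minimum-cost shipments:
  W1 to X: 10 × 4 = 40
  W2 to W: 80 × 10 = 800
  W3 to W: 5 × 18 = 90
  W3 to Y: 5 × 2 = 10
  W3 to Z: 10 × 4 = 40
Total cost = 980.
W2 ships 80 of its 80, leaving 0.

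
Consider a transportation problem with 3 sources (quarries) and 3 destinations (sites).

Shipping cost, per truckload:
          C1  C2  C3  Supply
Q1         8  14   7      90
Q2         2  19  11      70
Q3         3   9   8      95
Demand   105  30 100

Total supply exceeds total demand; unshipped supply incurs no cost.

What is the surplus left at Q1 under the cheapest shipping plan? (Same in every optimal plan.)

Minimum-cost shipments:
  Q1 to C3: 90 × 7 = 630
  Q2 to C1: 70 × 2 = 140
  Q3 to C1: 35 × 3 = 105
  Q3 to C2: 30 × 9 = 270
  Q3 to C3: 10 × 8 = 80
Total cost = 1225.
Q1 ships 90 of its 90, leaving 0.

0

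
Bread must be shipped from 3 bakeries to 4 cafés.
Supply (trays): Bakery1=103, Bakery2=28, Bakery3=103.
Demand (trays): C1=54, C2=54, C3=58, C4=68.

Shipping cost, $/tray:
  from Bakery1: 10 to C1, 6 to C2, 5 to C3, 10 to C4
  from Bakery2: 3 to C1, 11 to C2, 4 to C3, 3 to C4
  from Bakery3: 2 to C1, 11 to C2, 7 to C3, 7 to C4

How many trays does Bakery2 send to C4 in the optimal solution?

Optimal shipments:
  Bakery1 to C2: 54 × $6 = $324
  Bakery1 to C3: 49 × $5 = $245
  Bakery2 to C4: 28 × $3 = $84
  Bakery3 to C1: 54 × $2 = $108
  Bakery3 to C3: 9 × $7 = $63
  Bakery3 to C4: 40 × $7 = $280
Total cost = $1104.
So Bakery2→C4 carries 28 trays.

28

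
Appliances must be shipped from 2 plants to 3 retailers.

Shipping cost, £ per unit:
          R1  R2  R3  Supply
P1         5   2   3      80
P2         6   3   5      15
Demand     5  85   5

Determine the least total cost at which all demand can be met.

225

Optimal allocation:
  P1–R1: 5 × £5 = £25
  P1–R2: 70 × £2 = £140
  P1–R3: 5 × £3 = £15
  P2–R2: 15 × £3 = £45
Total = 25 + 140 + 15 + 45 = £225.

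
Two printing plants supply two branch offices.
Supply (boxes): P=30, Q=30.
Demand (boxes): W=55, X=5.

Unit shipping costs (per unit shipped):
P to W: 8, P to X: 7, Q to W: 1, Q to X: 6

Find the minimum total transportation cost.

An optimal shipping plan:
  P to W: 25 × 8 = 200
  P to X: 5 × 7 = 35
  Q to W: 30 × 1 = 30
Total = 200 + 35 + 30 = 265.

265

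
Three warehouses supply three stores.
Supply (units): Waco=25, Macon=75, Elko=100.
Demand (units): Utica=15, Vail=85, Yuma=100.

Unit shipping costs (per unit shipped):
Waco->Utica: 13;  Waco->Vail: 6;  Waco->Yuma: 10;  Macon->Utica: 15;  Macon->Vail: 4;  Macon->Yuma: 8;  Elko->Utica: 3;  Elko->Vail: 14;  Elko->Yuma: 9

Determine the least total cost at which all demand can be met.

Optimal allocation:
  Waco to Vail: 10 × 6 = 60
  Waco to Yuma: 15 × 10 = 150
  Macon to Vail: 75 × 4 = 300
  Elko to Utica: 15 × 3 = 45
  Elko to Yuma: 85 × 9 = 765
Total = 60 + 150 + 300 + 45 + 765 = 1320.

1320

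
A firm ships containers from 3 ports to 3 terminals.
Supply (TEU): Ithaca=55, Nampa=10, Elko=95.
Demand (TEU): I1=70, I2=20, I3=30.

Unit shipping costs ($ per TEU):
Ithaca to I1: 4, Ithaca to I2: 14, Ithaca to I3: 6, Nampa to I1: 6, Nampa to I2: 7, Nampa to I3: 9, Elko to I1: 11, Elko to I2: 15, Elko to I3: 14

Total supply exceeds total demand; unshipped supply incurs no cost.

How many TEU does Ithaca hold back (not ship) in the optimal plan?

0

An optimal plan:
  Ithaca→I1: 25 × $4 = $100
  Ithaca→I3: 30 × $6 = $180
  Nampa→I2: 10 × $7 = $70
  Elko→I1: 45 × $11 = $495
  Elko→I2: 10 × $15 = $150
Total cost = $995.
Ithaca ships 55 of its 55, leaving 0.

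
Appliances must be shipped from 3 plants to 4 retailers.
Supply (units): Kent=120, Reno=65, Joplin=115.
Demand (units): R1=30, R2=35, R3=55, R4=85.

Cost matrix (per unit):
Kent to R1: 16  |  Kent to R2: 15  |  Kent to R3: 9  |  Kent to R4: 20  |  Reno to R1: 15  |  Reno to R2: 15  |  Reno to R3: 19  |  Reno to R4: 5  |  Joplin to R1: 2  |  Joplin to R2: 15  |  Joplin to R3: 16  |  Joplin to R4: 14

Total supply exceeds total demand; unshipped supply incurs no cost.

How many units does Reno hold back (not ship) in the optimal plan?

An optimal plan:
  Kent→R3: 55 × 9 = 495
  Reno→R4: 65 × 5 = 325
  Joplin→R1: 30 × 2 = 60
  Joplin→R2: 35 × 15 = 525
  Joplin→R4: 20 × 14 = 280
Total cost = 1685.
Reno ships 65 of its 65, leaving 0.

0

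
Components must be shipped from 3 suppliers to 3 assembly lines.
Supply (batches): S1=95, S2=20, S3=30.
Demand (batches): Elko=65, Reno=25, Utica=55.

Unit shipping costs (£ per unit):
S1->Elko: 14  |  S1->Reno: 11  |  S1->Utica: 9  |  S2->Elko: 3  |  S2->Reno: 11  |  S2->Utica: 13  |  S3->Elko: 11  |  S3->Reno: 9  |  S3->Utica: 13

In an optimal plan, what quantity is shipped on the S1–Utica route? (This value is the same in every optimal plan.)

The minimum-cost plan:
  S1->Elko: 15 batches
  S1->Reno: 25 batches
  S1->Utica: 55 batches
  S2->Elko: 20 batches
  S3->Elko: 30 batches
Total cost = £1370.
So S1→Utica carries 55 batches.

55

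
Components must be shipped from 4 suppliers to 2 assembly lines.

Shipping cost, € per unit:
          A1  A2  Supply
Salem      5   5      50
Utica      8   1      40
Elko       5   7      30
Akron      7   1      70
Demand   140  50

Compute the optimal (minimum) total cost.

870

A cheapest plan:
  Salem→A1: 50 × €5 = €250
  Utica→A2: 40 × €1 = €40
  Elko→A1: 30 × €5 = €150
  Akron→A1: 60 × €7 = €420
  Akron→A2: 10 × €1 = €10
Total = 250 + 40 + 150 + 420 + 10 = €870.
(Supply check: Salem ships 50; Utica ships 40; Elko ships 30; Akron ships 70.)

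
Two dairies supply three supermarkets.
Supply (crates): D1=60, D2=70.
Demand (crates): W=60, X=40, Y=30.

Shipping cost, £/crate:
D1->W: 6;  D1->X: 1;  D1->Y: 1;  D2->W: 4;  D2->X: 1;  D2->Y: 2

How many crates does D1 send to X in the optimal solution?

Solving gives:
  D1→X: 30 × £1 = £30
  D1→Y: 30 × £1 = £30
  D2→W: 60 × £4 = £240
  D2→X: 10 × £1 = £10
Total cost = £310.
So D1→X carries 30 crates.

30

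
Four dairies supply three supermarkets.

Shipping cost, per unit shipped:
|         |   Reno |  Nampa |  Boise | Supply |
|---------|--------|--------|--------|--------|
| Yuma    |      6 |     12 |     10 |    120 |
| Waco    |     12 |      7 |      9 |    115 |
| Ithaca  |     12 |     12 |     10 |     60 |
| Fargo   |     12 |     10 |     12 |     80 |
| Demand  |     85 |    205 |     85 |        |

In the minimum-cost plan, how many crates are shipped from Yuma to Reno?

Optimal shipments:
  Yuma->Reno: 85 × 6 = 510
  Yuma->Nampa: 10 × 12 = 120
  Yuma->Boise: 25 × 10 = 250
  Waco->Nampa: 115 × 7 = 805
  Ithaca->Boise: 60 × 10 = 600
  Fargo->Nampa: 80 × 10 = 800
Total cost = 3085.
So Yuma→Reno carries 85 crates.

85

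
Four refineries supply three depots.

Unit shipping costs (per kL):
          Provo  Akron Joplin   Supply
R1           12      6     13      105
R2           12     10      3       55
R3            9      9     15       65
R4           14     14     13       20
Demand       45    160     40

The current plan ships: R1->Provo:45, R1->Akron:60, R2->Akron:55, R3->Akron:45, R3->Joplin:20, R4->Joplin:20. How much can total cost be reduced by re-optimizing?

650

Current plan cost = 45·12 + 60·6 + 55·10 + 45·9 + 20·15 + 20·13 = 2415.
Optimal plan:
  R1→Akron: 105 × 6 = 630
  R2→Akron: 15 × 10 = 150
  R2→Joplin: 40 × 3 = 120
  R3→Provo: 45 × 9 = 405
  R3→Akron: 20 × 9 = 180
  R4→Akron: 20 × 14 = 280
Optimal cost = 1765.
Saving = 2415 − 1765 = 650.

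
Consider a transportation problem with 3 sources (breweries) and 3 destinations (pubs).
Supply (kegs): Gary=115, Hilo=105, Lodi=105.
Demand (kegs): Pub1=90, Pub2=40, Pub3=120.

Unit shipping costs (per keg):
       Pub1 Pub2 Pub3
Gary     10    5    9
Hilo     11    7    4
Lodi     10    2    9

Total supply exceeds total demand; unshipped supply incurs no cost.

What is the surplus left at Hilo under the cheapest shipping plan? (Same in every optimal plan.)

0

An optimal plan:
  Gary→Pub1: 25 × 10 = 250
  Gary→Pub3: 15 × 9 = 135
  Hilo→Pub3: 105 × 4 = 420
  Lodi→Pub1: 65 × 10 = 650
  Lodi→Pub2: 40 × 2 = 80
Total cost = 1535.
Hilo ships 105 of its 105, leaving 0.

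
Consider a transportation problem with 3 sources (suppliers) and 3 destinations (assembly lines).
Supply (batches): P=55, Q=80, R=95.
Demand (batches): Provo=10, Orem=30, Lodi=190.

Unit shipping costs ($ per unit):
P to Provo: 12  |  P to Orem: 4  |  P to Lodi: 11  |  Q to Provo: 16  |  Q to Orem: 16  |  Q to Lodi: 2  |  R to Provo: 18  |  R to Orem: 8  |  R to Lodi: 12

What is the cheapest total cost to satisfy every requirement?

1705

One minimum-cost allocation:
  P–Provo: 10 × $12 = $120
  P–Orem: 30 × $4 = $120
  P–Lodi: 15 × $11 = $165
  Q–Lodi: 80 × $2 = $160
  R–Lodi: 95 × $12 = $1140
Total = 120 + 120 + 165 + 160 + 1140 = $1705.
(Supply check: P ships 55; Q ships 80; R ships 95.)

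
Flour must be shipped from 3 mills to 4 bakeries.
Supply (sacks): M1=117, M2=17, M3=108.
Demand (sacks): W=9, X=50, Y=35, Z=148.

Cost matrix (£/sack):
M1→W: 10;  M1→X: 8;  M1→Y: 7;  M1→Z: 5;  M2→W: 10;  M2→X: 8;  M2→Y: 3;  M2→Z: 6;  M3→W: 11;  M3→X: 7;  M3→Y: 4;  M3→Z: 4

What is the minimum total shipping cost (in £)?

1263

One minimum-cost allocation:
  M1->W: 9 × £10 = £90
  M1->X: 50 × £8 = £400
  M1->Z: 58 × £5 = £290
  M2->Y: 17 × £3 = £51
  M3->Y: 18 × £4 = £72
  M3->Z: 90 × £4 = £360
Total = 90 + 400 + 290 + 51 + 72 + 360 = £1263.
(Supply check: M1 ships 117; M2 ships 17; M3 ships 108.)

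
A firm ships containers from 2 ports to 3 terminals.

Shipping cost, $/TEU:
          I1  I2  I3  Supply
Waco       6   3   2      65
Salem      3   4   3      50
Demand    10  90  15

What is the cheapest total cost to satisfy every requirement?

370

An optimal shipping plan:
  Waco->I2: 50 × $3 = $150
  Waco->I3: 15 × $2 = $30
  Salem->I1: 10 × $3 = $30
  Salem->I2: 40 × $4 = $160
Total = 150 + 30 + 30 + 160 = $370.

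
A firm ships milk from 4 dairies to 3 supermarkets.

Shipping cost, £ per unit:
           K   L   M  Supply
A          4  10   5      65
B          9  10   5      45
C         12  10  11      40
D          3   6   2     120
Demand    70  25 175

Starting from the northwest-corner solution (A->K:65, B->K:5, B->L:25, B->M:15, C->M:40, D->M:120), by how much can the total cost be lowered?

165

Current plan cost = 65·4 + 5·9 + 25·10 + 15·5 + 40·11 + 120·2 = £1310.
Optimal plan:
  A→K: 65 × £4 = £260
  B→M: 45 × £5 = £225
  C→K: 5 × £12 = £60
  C→L: 25 × £10 = £250
  C→M: 10 × £11 = £110
  D→M: 120 × £2 = £240
Optimal cost = £1145.
Saving = 1310 − 1145 = £165.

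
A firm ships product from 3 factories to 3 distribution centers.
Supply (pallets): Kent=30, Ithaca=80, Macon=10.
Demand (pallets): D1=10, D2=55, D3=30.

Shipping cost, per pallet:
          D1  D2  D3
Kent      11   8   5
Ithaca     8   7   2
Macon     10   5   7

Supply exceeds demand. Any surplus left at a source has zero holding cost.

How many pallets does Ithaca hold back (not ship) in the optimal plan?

0

An optimal plan:
  Kent→D2: 5 × 8 = 40
  Ithaca→D1: 10 × 8 = 80
  Ithaca→D2: 40 × 7 = 280
  Ithaca→D3: 30 × 2 = 60
  Macon→D2: 10 × 5 = 50
Total cost = 510.
Ithaca ships 80 of its 80, leaving 0.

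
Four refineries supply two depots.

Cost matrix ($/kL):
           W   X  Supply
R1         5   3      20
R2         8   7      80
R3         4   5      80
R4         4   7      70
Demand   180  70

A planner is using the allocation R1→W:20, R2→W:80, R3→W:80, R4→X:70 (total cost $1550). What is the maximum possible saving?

300

Current plan cost = 20·5 + 80·8 + 80·4 + 70·7 = $1550.
Optimal plan:
  R1→X: 20 × $3 = $60
  R2→W: 30 × $8 = $240
  R2→X: 50 × $7 = $350
  R3→W: 80 × $4 = $320
  R4→W: 70 × $4 = $280
Optimal cost = $1250.
Saving = 1550 − 1250 = $300.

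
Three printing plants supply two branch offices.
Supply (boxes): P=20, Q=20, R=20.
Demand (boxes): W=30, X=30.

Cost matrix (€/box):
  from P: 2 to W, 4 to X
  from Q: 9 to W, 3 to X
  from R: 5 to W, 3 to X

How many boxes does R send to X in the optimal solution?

The minimum-cost plan:
  P to W: 20 boxes
  Q to X: 20 boxes
  R to W: 10 boxes
  R to X: 10 boxes
Total cost = €180.
So R→X carries 10 boxes.

10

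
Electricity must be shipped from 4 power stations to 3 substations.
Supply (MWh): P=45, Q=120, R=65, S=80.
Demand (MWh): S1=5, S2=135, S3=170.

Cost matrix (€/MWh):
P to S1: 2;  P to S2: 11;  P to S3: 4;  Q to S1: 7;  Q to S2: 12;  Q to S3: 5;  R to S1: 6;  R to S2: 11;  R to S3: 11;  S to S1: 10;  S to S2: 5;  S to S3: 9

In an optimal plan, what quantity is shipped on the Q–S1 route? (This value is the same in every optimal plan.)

Optimal shipments:
  P to S3: 45 × €4 = €180
  Q to S3: 120 × €5 = €600
  R to S1: 5 × €6 = €30
  R to S2: 55 × €11 = €605
  R to S3: 5 × €11 = €55
  S to S2: 80 × €5 = €400
Total cost = €1870.
The route Q→S1 is not used.

0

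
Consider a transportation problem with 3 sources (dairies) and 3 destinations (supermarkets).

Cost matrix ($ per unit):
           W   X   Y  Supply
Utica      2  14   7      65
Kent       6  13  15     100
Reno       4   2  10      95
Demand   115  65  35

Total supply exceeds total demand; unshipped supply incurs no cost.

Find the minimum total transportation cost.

885

One minimum-cost allocation:
  Utica→W: 30 × $2 = $60
  Utica→Y: 35 × $7 = $245
  Kent→W: 55 × $6 = $330
  Reno→W: 30 × $4 = $120
  Reno→X: 65 × $2 = $130
Total = 60 + 245 + 330 + 120 + 130 = $885.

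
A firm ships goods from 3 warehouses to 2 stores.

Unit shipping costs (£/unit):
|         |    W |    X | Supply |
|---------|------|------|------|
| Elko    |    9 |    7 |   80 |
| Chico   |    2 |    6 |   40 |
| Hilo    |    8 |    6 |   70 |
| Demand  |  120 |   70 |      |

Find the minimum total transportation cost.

1220

One minimum-cost allocation:
  Elko–W: 10 × £9 = £90
  Elko–X: 70 × £7 = £490
  Chico–W: 40 × £2 = £80
  Hilo–W: 70 × £8 = £560
Total = 90 + 490 + 80 + 560 = £1220.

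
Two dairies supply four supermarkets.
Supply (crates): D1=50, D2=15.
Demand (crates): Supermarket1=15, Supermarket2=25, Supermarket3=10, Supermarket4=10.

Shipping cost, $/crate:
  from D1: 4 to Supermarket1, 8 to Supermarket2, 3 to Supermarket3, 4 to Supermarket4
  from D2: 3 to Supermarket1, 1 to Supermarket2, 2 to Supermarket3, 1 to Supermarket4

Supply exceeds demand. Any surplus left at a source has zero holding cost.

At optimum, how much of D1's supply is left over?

Minimum-cost shipments:
  D1→Supermarket1: 15 crates
  D1→Supermarket2: 10 crates
  D1→Supermarket3: 10 crates
  D1→Supermarket4: 10 crates
  D2→Supermarket2: 15 crates
Total cost = $225.
D1 ships 45 of its 50, leaving 5.

5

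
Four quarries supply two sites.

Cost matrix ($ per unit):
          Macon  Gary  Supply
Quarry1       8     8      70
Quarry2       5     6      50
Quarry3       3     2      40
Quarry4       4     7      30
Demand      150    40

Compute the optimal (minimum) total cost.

An optimal shipping plan:
  Quarry1–Macon: 70 × $8 = $560
  Quarry2–Macon: 50 × $5 = $250
  Quarry3–Gary: 40 × $2 = $80
  Quarry4–Macon: 30 × $4 = $120
Total = 560 + 250 + 80 + 120 = $1010.
(Supply check: Quarry1 ships 70; Quarry2 ships 50; Quarry3 ships 40; Quarry4 ships 30.)

1010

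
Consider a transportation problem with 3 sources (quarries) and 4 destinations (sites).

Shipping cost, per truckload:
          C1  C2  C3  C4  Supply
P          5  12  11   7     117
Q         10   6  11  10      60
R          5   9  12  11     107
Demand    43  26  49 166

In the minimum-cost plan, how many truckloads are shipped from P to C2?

0

The minimum-cost plan:
  P to C4: 117 × 7 = 819
  Q to C2: 26 × 6 = 156
  Q to C4: 34 × 10 = 340
  R to C1: 43 × 5 = 215
  R to C3: 49 × 12 = 588
  R to C4: 15 × 11 = 165
Total cost = 2283.
The route P→C2 is not used.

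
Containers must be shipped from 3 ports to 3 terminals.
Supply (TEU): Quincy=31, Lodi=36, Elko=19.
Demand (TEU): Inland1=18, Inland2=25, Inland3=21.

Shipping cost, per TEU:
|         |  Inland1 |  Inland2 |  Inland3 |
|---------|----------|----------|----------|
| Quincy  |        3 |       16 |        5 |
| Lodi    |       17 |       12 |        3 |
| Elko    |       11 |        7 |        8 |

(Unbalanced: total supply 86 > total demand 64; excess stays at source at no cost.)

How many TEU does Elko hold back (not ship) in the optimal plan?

An optimal plan:
  Quincy–Inland1: 18 × 3 = 54
  Lodi–Inland2: 6 × 12 = 72
  Lodi–Inland3: 21 × 3 = 63
  Elko–Inland2: 19 × 7 = 133
Total cost = 322.
Elko ships 19 of its 19, leaving 0.

0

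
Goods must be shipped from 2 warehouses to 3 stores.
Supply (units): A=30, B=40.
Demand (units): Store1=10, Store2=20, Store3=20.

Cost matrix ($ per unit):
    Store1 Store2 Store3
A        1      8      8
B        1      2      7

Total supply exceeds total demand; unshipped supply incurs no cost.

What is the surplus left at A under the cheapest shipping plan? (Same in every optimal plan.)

20

An optimal plan:
  A->Store1: 10 × $1 = $10
  B->Store2: 20 × $2 = $40
  B->Store3: 20 × $7 = $140
Total cost = $190.
A ships 10 of its 30, leaving 20.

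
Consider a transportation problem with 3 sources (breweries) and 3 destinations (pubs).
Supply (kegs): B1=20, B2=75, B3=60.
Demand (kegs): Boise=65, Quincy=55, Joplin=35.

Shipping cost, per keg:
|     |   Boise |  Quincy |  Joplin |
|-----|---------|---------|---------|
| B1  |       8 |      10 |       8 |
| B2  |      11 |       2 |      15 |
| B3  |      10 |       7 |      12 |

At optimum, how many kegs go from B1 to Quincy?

Optimal shipments:
  B1→Joplin: 20 × 8 = 160
  B2→Boise: 20 × 11 = 220
  B2→Quincy: 55 × 2 = 110
  B3→Boise: 45 × 10 = 450
  B3→Joplin: 15 × 12 = 180
Total cost = 1120.
The route B1→Quincy is not used.

0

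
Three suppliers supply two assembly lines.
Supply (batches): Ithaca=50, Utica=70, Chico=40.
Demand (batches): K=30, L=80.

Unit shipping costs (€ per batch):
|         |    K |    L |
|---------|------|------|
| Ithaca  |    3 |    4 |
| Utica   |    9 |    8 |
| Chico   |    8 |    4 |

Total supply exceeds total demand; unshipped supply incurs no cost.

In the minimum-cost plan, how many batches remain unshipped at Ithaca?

An optimal plan:
  Ithaca->K: 30 batches
  Ithaca->L: 20 batches
  Utica->L: 20 batches
  Chico->L: 40 batches
Total cost = €490.
Ithaca ships 50 of its 50, leaving 0.

0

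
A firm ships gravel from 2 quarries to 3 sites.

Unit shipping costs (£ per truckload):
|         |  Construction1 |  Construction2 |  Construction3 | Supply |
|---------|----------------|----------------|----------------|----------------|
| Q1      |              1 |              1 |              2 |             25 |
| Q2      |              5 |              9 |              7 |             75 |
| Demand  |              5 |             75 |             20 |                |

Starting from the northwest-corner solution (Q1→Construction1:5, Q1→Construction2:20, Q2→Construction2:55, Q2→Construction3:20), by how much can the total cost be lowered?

20

Current plan cost = 5·1 + 20·1 + 55·9 + 20·7 = £660.
Optimal plan:
  Q1–Construction2: 25 × £1 = £25
  Q2–Construction1: 5 × £5 = £25
  Q2–Construction2: 50 × £9 = £450
  Q2–Construction3: 20 × £7 = £140
Optimal cost = £640.
Saving = 660 − 640 = £20.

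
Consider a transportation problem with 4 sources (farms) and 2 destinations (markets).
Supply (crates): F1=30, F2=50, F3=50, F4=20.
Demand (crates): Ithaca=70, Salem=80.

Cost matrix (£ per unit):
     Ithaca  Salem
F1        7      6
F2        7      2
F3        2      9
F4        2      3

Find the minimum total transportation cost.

An optimal shipping plan:
  F1->Salem: 30 crates
  F2->Salem: 50 crates
  F3->Ithaca: 50 crates
  F4->Ithaca: 20 crates
Total cost = £420.
(Supply check: F1 ships 30; F2 ships 50; F3 ships 50; F4 ships 20.)

420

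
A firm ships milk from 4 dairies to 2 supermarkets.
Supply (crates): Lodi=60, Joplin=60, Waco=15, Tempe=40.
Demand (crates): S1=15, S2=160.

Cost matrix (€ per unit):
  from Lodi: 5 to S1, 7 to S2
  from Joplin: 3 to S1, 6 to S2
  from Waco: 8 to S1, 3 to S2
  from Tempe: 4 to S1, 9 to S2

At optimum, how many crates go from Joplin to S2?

Optimal shipments:
  Lodi to S2: 60 × €7 = €420
  Joplin to S2: 60 × €6 = €360
  Waco to S2: 15 × €3 = €45
  Tempe to S1: 15 × €4 = €60
  Tempe to S2: 25 × €9 = €225
Total cost = €1110.
So Joplin→S2 carries 60 crates.

60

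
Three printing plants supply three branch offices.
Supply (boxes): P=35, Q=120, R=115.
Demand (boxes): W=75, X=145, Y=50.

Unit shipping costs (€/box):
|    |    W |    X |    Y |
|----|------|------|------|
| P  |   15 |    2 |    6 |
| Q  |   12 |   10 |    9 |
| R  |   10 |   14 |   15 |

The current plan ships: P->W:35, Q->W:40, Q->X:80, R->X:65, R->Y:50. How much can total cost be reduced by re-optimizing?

935

Current plan cost = 35·15 + 40·12 + 80·10 + 65·14 + 50·15 = €3465.
Optimal plan:
  P to X: 35 boxes
  Q to X: 70 boxes
  Q to Y: 50 boxes
  R to W: 75 boxes
  R to X: 40 boxes
Optimal cost = €2530.
Saving = 3465 − 2530 = €935.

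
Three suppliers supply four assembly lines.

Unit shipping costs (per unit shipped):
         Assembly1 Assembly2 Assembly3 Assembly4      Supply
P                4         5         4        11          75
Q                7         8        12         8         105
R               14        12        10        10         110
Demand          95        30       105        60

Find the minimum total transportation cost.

One minimum-cost allocation:
  P→Assembly2: 20 × 5 = 100
  P→Assembly3: 55 × 4 = 220
  Q→Assembly1: 95 × 7 = 665
  Q→Assembly2: 10 × 8 = 80
  R→Assembly3: 50 × 10 = 500
  R→Assembly4: 60 × 10 = 600
Total = 100 + 220 + 665 + 80 + 500 + 600 = 2165.

2165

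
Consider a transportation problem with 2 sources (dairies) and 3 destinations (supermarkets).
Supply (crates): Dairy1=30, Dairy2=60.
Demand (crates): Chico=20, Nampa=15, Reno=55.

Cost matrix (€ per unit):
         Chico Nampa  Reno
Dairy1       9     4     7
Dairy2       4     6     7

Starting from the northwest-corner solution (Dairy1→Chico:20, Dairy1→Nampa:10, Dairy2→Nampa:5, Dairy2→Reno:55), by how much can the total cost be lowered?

Current plan cost = 20·9 + 10·4 + 5·6 + 55·7 = €635.
Optimal plan:
  Dairy1–Nampa: 15 × €4 = €60
  Dairy1–Reno: 15 × €7 = €105
  Dairy2–Chico: 20 × €4 = €80
  Dairy2–Reno: 40 × €7 = €280
Optimal cost = €525.
Saving = 635 − 525 = €110.

110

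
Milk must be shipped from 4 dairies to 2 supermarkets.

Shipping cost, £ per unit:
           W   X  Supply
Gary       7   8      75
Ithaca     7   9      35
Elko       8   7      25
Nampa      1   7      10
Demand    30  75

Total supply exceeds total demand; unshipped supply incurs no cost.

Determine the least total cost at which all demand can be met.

Optimal allocation:
  Gary to X: 50 × £8 = £400
  Ithaca to W: 20 × £7 = £140
  Elko to X: 25 × £7 = £175
  Nampa to W: 10 × £1 = £10
Total = 400 + 140 + 175 + 10 = £725.

725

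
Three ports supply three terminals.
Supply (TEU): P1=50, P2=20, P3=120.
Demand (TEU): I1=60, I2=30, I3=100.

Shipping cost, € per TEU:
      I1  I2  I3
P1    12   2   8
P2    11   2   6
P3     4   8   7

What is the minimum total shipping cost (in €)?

An optimal shipping plan:
  P1→I2: 30 × €2 = €60
  P1→I3: 20 × €8 = €160
  P2→I3: 20 × €6 = €120
  P3→I1: 60 × €4 = €240
  P3→I3: 60 × €7 = €420
Total = 60 + 160 + 120 + 240 + 420 = €1000.

1000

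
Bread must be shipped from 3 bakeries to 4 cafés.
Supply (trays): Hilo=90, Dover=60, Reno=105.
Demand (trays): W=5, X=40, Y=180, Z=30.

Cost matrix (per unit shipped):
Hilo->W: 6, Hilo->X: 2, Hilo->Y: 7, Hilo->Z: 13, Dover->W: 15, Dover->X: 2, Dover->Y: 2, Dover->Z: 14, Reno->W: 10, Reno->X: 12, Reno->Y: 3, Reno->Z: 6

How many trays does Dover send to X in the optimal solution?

0

Solving gives:
  Hilo to W: 5 × 6 = 30
  Hilo to X: 40 × 2 = 80
  Hilo to Y: 45 × 7 = 315
  Dover to Y: 60 × 2 = 120
  Reno to Y: 75 × 3 = 225
  Reno to Z: 30 × 6 = 180
Total cost = 950.
The route Dover→X is not used.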